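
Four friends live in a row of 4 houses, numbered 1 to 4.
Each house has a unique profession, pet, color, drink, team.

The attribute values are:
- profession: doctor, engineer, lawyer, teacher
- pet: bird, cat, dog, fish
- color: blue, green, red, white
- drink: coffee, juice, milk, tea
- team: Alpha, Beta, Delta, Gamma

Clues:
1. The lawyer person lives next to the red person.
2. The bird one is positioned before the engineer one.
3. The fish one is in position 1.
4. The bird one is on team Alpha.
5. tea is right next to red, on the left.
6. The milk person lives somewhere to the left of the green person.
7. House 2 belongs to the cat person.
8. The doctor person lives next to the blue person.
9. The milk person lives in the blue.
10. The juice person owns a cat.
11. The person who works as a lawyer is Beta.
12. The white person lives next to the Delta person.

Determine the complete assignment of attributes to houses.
Solution:

House | Profession | Pet | Color | Drink | Team
-----------------------------------------------
  1   | lawyer | fish | white | tea | Beta
  2   | doctor | cat | red | juice | Delta
  3   | teacher | bird | blue | milk | Alpha
  4   | engineer | dog | green | coffee | Gamma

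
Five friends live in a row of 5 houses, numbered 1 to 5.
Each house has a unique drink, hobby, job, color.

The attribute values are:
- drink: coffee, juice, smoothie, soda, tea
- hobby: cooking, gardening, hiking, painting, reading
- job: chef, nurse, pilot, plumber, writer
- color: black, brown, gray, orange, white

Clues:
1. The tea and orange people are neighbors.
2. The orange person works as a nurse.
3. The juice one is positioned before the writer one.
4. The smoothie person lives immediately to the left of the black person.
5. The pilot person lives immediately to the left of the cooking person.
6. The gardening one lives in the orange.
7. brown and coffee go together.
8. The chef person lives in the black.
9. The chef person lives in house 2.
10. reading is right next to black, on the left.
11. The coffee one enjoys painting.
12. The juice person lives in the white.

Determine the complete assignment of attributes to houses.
Solution:

House | Drink | Hobby | Job | Color
-----------------------------------
  1   | smoothie | reading | pilot | gray
  2   | tea | cooking | chef | black
  3   | soda | gardening | nurse | orange
  4   | juice | hiking | plumber | white
  5   | coffee | painting | writer | brown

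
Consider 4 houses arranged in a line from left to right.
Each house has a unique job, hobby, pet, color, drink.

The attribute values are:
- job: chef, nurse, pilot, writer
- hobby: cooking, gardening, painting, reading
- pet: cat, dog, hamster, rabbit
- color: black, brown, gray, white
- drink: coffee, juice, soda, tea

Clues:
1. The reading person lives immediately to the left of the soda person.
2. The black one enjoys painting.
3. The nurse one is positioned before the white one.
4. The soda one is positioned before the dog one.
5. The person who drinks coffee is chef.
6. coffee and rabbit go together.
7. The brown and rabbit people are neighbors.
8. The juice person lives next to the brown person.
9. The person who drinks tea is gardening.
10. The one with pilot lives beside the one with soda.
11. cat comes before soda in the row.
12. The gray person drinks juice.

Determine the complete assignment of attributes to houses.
Solution:

House | Job | Hobby | Pet | Color | Drink
-----------------------------------------
  1   | pilot | reading | cat | gray | juice
  2   | nurse | cooking | hamster | brown | soda
  3   | chef | painting | rabbit | black | coffee
  4   | writer | gardening | dog | white | tea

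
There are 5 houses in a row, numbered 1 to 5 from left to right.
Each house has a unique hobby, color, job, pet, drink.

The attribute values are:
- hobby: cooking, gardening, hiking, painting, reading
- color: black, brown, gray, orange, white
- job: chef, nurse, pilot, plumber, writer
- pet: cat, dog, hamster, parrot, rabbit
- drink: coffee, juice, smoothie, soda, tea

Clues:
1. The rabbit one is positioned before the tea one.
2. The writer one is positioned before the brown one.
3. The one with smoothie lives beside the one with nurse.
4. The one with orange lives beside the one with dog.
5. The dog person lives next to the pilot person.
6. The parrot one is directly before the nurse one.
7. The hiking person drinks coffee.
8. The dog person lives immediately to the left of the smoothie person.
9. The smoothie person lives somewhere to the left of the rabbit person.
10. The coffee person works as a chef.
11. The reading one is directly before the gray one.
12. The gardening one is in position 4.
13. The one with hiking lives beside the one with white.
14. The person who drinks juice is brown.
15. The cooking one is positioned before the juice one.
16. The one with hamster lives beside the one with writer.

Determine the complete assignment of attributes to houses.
Solution:

House | Hobby | Color | Job | Pet | Drink
-----------------------------------------
  1   | hiking | orange | chef | hamster | coffee
  2   | reading | white | writer | dog | soda
  3   | cooking | gray | pilot | parrot | smoothie
  4   | gardening | brown | nurse | rabbit | juice
  5   | painting | black | plumber | cat | tea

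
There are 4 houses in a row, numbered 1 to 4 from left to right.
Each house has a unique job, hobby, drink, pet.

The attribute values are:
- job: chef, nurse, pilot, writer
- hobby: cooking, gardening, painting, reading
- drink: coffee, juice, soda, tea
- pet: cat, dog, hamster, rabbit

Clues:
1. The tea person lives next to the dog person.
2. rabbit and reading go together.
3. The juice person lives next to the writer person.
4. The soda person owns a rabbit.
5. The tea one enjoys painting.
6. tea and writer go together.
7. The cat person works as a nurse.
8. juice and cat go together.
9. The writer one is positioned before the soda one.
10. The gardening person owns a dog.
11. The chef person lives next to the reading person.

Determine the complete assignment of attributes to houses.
Solution:

House | Job | Hobby | Drink | Pet
---------------------------------
  1   | nurse | cooking | juice | cat
  2   | writer | painting | tea | hamster
  3   | chef | gardening | coffee | dog
  4   | pilot | reading | soda | rabbit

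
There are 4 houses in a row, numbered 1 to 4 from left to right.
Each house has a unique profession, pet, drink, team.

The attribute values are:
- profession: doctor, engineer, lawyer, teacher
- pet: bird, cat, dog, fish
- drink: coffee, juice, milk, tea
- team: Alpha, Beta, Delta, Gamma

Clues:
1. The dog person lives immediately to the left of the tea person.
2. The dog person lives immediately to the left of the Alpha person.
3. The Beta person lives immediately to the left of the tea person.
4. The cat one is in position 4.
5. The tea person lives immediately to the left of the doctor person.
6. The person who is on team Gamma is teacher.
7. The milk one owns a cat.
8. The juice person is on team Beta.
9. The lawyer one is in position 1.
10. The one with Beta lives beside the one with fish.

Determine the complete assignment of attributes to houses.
Solution:

House | Profession | Pet | Drink | Team
---------------------------------------
  1   | lawyer | dog | juice | Beta
  2   | engineer | fish | tea | Alpha
  3   | doctor | bird | coffee | Delta
  4   | teacher | cat | milk | Gamma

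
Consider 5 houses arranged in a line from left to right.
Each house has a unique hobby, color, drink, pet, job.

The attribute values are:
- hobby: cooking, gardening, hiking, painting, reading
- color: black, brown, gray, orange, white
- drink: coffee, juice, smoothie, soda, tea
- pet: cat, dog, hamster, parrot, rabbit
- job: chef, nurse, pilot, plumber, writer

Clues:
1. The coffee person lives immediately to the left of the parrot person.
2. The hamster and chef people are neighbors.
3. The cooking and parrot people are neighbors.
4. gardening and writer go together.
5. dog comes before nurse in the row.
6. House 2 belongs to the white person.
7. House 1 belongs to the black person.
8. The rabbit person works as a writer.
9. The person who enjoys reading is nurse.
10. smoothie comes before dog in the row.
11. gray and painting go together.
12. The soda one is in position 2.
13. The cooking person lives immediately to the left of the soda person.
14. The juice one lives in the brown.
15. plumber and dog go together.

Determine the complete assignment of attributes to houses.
Solution:

House | Hobby | Color | Drink | Pet | Job
-----------------------------------------
  1   | cooking | black | coffee | hamster | pilot
  2   | hiking | white | soda | parrot | chef
  3   | gardening | orange | smoothie | rabbit | writer
  4   | painting | gray | tea | dog | plumber
  5   | reading | brown | juice | cat | nurse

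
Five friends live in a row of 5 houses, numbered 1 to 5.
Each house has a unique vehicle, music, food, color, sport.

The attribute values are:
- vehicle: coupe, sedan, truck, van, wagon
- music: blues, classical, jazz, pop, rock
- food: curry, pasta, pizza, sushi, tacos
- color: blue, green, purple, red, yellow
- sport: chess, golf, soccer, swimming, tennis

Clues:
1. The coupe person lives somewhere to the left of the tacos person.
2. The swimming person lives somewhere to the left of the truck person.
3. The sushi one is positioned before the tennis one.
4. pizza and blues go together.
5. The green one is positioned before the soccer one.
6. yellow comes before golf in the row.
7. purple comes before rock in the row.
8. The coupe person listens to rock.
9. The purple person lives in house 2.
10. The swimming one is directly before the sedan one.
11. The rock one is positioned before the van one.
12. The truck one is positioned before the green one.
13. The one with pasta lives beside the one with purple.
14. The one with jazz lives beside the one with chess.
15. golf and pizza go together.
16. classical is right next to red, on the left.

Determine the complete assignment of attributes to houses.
Solution:

House | Vehicle | Music | Food | Color | Sport
----------------------------------------------
  1   | wagon | jazz | pasta | yellow | swimming
  2   | sedan | classical | sushi | purple | chess
  3   | truck | blues | pizza | red | golf
  4   | coupe | rock | curry | green | tennis
  5   | van | pop | tacos | blue | soccer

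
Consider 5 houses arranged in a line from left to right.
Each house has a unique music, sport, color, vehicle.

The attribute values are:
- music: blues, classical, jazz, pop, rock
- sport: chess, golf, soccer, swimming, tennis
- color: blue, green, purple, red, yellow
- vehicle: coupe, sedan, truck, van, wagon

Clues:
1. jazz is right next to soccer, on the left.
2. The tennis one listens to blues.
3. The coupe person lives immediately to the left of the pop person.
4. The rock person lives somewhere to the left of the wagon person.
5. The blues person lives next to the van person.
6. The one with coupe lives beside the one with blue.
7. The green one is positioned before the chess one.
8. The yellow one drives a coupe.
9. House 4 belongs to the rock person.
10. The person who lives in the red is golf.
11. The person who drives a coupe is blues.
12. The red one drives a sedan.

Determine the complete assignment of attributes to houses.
Solution:

House | Music | Sport | Color | Vehicle
---------------------------------------
  1   | blues | tennis | yellow | coupe
  2   | pop | swimming | blue | van
  3   | jazz | golf | red | sedan
  4   | rock | soccer | green | truck
  5   | classical | chess | purple | wagon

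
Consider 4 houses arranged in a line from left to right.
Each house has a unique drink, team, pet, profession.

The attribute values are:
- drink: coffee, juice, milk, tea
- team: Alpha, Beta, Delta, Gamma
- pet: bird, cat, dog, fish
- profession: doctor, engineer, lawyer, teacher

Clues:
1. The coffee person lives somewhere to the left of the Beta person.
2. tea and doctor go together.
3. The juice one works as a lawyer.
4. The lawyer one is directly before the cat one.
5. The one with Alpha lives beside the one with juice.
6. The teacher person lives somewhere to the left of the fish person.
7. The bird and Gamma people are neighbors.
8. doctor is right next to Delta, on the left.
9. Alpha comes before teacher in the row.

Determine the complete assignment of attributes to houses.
Solution:

House | Drink | Team | Pet | Profession
---------------------------------------
  1   | tea | Alpha | dog | doctor
  2   | juice | Delta | bird | lawyer
  3   | coffee | Gamma | cat | teacher
  4   | milk | Beta | fish | engineer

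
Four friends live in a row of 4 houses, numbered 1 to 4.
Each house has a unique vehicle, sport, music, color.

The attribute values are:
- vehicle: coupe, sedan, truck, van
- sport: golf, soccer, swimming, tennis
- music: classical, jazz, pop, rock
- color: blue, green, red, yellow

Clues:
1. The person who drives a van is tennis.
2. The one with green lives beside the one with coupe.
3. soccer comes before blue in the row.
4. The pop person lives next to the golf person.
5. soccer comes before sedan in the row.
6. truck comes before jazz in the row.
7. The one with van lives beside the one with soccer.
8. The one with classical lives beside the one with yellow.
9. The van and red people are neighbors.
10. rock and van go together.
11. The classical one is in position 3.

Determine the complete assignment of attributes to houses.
Solution:

House | Vehicle | Sport | Music | Color
---------------------------------------
  1   | van | tennis | rock | green
  2   | coupe | soccer | pop | red
  3   | truck | golf | classical | blue
  4   | sedan | swimming | jazz | yellow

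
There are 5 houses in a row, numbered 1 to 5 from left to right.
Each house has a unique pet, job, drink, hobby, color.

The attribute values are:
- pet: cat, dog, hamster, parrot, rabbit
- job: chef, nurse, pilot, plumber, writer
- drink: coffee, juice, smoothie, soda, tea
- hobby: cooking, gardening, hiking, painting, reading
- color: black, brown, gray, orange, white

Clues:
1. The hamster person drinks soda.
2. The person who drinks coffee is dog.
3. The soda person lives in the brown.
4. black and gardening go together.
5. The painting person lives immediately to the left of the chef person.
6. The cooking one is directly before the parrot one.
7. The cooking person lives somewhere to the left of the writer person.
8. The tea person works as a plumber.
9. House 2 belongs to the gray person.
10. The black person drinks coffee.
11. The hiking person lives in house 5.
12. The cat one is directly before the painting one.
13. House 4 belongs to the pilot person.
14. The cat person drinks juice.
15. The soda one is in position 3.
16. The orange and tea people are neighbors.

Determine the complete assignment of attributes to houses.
Solution:

House | Pet | Job | Drink | Hobby | Color
-----------------------------------------
  1   | cat | nurse | juice | cooking | orange
  2   | parrot | plumber | tea | painting | gray
  3   | hamster | chef | soda | reading | brown
  4   | dog | pilot | coffee | gardening | black
  5   | rabbit | writer | smoothie | hiking | white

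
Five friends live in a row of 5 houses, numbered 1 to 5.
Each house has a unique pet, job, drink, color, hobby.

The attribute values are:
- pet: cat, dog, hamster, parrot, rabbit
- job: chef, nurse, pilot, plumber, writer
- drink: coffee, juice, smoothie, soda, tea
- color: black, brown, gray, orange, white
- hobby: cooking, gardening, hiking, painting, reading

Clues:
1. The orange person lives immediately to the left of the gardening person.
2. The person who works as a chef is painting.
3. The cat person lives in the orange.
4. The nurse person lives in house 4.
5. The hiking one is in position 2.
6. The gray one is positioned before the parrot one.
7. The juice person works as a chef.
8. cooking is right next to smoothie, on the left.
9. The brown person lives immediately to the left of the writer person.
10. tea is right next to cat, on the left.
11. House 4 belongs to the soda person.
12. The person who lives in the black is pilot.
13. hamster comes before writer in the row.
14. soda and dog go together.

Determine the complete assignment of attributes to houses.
Solution:

House | Pet | Job | Drink | Color | Hobby
-----------------------------------------
  1   | hamster | plumber | tea | brown | cooking
  2   | cat | writer | smoothie | orange | hiking
  3   | rabbit | pilot | coffee | black | gardening
  4   | dog | nurse | soda | gray | reading
  5   | parrot | chef | juice | white | painting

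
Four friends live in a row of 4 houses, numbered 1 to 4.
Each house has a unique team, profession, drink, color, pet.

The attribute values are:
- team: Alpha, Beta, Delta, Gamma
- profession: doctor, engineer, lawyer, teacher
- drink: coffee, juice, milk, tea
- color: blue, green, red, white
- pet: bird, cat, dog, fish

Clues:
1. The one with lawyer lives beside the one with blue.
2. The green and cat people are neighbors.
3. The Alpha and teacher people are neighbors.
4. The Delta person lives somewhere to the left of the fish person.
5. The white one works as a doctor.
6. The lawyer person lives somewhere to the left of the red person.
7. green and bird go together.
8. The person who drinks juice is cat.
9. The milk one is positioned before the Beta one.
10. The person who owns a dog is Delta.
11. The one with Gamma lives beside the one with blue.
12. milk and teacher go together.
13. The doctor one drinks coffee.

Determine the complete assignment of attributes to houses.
Solution:

House | Team | Profession | Drink | Color | Pet
-----------------------------------------------
  1   | Gamma | lawyer | tea | green | bird
  2   | Alpha | engineer | juice | blue | cat
  3   | Delta | teacher | milk | red | dog
  4   | Beta | doctor | coffee | white | fish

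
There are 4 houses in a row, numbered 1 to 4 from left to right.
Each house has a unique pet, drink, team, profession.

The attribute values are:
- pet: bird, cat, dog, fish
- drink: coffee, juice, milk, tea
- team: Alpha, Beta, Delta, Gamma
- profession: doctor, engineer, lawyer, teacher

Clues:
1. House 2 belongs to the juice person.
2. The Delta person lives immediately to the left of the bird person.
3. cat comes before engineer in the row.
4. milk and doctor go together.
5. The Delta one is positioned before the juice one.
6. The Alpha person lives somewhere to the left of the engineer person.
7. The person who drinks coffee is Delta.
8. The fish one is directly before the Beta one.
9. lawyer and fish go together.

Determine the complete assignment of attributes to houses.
Solution:

House | Pet | Drink | Team | Profession
---------------------------------------
  1   | fish | coffee | Delta | lawyer
  2   | bird | juice | Beta | teacher
  3   | cat | milk | Alpha | doctor
  4   | dog | tea | Gamma | engineer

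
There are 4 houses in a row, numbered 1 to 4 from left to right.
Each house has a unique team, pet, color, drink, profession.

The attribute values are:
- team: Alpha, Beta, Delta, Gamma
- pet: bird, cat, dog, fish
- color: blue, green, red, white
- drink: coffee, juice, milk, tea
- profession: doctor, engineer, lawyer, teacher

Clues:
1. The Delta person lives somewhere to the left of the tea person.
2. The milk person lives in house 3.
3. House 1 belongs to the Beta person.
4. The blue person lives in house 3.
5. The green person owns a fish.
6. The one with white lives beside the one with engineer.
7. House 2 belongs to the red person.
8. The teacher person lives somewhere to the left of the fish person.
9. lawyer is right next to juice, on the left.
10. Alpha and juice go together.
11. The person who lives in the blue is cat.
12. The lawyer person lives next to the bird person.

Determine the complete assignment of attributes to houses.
Solution:

House | Team | Pet | Color | Drink | Profession
-----------------------------------------------
  1   | Beta | dog | white | coffee | lawyer
  2   | Alpha | bird | red | juice | engineer
  3   | Delta | cat | blue | milk | teacher
  4   | Gamma | fish | green | tea | doctor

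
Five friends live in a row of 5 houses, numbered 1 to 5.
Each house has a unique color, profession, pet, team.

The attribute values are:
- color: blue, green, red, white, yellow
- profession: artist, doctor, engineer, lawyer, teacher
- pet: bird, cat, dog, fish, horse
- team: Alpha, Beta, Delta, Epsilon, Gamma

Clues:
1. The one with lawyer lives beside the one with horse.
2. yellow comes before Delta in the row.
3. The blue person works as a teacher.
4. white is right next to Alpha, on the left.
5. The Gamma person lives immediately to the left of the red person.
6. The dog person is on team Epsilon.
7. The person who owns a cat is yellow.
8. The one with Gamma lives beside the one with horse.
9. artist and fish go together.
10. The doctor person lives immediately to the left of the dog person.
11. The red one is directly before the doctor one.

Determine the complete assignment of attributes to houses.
Solution:

House | Color | Profession | Pet | Team
---------------------------------------
  1   | white | lawyer | bird | Gamma
  2   | red | engineer | horse | Alpha
  3   | yellow | doctor | cat | Beta
  4   | blue | teacher | dog | Epsilon
  5   | green | artist | fish | Delta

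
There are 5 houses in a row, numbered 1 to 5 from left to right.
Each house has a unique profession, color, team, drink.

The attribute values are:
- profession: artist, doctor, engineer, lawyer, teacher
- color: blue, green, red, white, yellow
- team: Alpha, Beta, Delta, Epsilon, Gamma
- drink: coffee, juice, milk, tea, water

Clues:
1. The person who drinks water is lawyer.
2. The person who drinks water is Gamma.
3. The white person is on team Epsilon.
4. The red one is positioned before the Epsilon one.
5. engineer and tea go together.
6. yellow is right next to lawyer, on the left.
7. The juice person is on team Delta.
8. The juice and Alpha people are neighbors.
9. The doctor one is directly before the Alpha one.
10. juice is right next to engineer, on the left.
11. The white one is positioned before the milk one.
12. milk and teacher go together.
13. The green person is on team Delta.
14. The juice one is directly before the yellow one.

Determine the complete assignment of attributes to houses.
Solution:

House | Profession | Color | Team | Drink
-----------------------------------------
  1   | doctor | green | Delta | juice
  2   | engineer | yellow | Alpha | tea
  3   | lawyer | red | Gamma | water
  4   | artist | white | Epsilon | coffee
  5   | teacher | blue | Beta | milk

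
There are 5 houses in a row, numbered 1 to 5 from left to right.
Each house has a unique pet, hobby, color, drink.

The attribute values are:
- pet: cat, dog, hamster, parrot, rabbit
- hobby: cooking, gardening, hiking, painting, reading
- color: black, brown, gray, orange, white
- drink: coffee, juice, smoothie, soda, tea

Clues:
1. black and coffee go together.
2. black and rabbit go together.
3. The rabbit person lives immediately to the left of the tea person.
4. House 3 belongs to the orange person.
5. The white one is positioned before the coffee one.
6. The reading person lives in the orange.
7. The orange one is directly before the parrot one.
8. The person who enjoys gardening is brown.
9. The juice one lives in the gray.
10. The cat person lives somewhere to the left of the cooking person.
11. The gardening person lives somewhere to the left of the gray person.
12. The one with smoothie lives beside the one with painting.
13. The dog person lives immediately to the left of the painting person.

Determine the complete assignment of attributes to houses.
Solution:

House | Pet | Hobby | Color | Drink
-----------------------------------
  1   | dog | hiking | white | smoothie
  2   | rabbit | painting | black | coffee
  3   | cat | reading | orange | tea
  4   | parrot | gardening | brown | soda
  5   | hamster | cooking | gray | juice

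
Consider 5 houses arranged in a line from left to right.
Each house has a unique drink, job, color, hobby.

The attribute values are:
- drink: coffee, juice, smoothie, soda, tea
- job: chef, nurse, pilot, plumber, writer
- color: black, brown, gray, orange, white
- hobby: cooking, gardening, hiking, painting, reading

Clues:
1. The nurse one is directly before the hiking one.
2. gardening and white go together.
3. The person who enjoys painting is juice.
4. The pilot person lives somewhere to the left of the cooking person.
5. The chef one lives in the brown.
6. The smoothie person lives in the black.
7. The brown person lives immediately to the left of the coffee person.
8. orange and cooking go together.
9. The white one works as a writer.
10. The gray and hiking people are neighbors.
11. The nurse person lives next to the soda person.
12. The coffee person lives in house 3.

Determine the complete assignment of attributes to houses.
Solution:

House | Drink | Job | Color | Hobby
-----------------------------------
  1   | juice | nurse | gray | painting
  2   | soda | chef | brown | hiking
  3   | coffee | writer | white | gardening
  4   | smoothie | pilot | black | reading
  5   | tea | plumber | orange | cooking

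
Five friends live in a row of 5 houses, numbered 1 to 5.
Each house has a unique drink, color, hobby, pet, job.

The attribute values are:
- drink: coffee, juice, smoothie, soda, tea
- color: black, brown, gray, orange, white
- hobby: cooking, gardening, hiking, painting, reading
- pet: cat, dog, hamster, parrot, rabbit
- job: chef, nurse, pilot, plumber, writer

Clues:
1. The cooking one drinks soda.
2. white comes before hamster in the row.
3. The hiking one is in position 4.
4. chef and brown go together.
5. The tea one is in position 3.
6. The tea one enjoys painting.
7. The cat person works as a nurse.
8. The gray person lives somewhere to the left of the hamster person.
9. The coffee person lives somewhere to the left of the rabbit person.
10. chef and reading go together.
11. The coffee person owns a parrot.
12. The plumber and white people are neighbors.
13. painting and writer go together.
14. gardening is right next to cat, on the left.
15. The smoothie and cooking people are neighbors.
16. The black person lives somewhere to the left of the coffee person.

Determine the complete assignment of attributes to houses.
Solution:

House | Drink | Color | Hobby | Pet | Job
-----------------------------------------
  1   | smoothie | gray | gardening | dog | plumber
  2   | soda | white | cooking | cat | nurse
  3   | tea | black | painting | hamster | writer
  4   | coffee | orange | hiking | parrot | pilot
  5   | juice | brown | reading | rabbit | chef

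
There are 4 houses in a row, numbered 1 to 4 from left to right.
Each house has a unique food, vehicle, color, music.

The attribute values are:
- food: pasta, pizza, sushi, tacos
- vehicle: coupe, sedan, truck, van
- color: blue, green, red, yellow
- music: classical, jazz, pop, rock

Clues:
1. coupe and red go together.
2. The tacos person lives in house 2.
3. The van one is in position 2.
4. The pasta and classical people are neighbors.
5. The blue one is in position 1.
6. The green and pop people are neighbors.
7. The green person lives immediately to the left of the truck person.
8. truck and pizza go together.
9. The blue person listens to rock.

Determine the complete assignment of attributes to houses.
Solution:

House | Food | Vehicle | Color | Music
--------------------------------------
  1   | pasta | sedan | blue | rock
  2   | tacos | van | green | classical
  3   | pizza | truck | yellow | pop
  4   | sushi | coupe | red | jazz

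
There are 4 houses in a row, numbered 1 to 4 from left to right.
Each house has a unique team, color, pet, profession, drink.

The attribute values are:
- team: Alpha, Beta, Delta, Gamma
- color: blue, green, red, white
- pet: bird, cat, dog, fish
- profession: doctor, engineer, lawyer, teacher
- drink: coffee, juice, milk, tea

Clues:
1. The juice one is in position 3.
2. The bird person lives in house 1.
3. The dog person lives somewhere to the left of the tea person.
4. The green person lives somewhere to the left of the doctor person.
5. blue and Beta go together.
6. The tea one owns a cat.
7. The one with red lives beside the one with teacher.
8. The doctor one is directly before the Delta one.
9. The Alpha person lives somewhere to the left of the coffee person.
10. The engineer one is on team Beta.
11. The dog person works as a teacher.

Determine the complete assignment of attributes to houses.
Solution:

House | Team | Color | Pet | Profession | Drink
-----------------------------------------------
  1   | Alpha | green | bird | lawyer | milk
  2   | Gamma | red | fish | doctor | coffee
  3   | Delta | white | dog | teacher | juice
  4   | Beta | blue | cat | engineer | tea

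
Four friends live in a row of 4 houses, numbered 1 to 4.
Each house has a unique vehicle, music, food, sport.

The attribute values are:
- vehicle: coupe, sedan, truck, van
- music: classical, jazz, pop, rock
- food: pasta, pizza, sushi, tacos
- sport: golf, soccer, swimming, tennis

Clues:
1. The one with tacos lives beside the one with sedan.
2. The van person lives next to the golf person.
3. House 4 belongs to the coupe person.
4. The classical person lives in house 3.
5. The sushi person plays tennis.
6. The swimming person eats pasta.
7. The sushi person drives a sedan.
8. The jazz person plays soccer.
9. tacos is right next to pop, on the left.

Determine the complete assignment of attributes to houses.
Solution:

House | Vehicle | Music | Food | Sport
--------------------------------------
  1   | truck | jazz | tacos | soccer
  2   | sedan | pop | sushi | tennis
  3   | van | classical | pasta | swimming
  4   | coupe | rock | pizza | golf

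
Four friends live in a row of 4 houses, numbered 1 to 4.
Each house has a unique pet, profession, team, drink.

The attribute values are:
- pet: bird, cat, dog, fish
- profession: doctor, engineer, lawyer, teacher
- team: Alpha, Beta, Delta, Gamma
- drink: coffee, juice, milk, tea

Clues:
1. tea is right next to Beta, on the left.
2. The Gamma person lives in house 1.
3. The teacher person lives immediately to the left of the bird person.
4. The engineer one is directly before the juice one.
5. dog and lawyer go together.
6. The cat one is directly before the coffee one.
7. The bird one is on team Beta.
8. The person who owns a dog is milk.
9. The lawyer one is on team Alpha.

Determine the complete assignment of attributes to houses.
Solution:

House | Pet | Profession | Team | Drink
---------------------------------------
  1   | cat | teacher | Gamma | tea
  2   | bird | engineer | Beta | coffee
  3   | fish | doctor | Delta | juice
  4   | dog | lawyer | Alpha | milk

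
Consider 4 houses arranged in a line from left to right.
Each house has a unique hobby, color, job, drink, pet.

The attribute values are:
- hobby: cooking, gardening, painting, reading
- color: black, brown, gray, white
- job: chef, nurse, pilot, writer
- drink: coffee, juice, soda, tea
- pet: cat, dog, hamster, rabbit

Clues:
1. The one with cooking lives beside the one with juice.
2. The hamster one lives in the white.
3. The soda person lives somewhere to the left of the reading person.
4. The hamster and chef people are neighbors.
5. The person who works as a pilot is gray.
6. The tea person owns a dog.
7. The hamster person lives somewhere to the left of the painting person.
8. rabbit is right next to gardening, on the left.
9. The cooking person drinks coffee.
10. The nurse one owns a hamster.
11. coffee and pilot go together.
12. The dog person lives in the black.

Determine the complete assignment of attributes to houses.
Solution:

House | Hobby | Color | Job | Drink | Pet
-----------------------------------------
  1   | cooking | gray | pilot | coffee | rabbit
  2   | gardening | white | nurse | juice | hamster
  3   | painting | brown | chef | soda | cat
  4   | reading | black | writer | tea | dog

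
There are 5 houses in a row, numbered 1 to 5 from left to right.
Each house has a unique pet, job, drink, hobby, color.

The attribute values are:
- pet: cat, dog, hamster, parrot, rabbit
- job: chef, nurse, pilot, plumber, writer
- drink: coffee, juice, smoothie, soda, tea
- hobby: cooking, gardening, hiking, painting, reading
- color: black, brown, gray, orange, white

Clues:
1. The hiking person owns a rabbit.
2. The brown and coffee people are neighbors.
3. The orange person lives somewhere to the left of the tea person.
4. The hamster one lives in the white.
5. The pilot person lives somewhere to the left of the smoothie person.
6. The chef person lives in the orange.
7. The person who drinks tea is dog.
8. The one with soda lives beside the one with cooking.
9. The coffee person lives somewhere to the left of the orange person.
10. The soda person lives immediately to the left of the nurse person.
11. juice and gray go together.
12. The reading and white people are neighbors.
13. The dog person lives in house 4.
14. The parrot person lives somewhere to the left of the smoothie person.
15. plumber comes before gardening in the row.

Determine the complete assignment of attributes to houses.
Solution:

House | Pet | Job | Drink | Hobby | Color
-----------------------------------------
  1   | parrot | pilot | soda | reading | brown
  2   | hamster | nurse | coffee | cooking | white
  3   | rabbit | chef | smoothie | hiking | orange
  4   | dog | plumber | tea | painting | black
  5   | cat | writer | juice | gardening | gray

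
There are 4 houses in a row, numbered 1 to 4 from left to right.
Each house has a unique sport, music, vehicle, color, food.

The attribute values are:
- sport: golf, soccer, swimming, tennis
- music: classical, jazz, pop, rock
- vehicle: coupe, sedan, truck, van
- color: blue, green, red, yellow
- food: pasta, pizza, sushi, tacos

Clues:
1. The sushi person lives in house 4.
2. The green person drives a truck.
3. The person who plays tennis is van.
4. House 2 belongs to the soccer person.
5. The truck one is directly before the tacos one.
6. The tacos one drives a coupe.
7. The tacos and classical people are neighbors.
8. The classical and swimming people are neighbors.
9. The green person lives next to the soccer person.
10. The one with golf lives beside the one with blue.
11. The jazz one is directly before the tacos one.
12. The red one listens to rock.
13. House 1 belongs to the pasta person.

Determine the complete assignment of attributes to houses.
Solution:

House | Sport | Music | Vehicle | Color | Food
----------------------------------------------
  1   | golf | jazz | truck | green | pasta
  2   | soccer | pop | coupe | blue | tacos
  3   | tennis | classical | van | yellow | pizza
  4   | swimming | rock | sedan | red | sushi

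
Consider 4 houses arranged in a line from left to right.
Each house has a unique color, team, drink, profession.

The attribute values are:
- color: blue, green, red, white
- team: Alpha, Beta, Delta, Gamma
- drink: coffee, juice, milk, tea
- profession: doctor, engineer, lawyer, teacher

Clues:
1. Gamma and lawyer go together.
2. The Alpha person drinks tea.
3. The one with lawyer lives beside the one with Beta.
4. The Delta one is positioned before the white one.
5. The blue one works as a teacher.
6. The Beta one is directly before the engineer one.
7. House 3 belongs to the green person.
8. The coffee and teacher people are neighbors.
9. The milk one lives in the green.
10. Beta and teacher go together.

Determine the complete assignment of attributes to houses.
Solution:

House | Color | Team | Drink | Profession
-----------------------------------------
  1   | red | Gamma | coffee | lawyer
  2   | blue | Beta | juice | teacher
  3   | green | Delta | milk | engineer
  4   | white | Alpha | tea | doctor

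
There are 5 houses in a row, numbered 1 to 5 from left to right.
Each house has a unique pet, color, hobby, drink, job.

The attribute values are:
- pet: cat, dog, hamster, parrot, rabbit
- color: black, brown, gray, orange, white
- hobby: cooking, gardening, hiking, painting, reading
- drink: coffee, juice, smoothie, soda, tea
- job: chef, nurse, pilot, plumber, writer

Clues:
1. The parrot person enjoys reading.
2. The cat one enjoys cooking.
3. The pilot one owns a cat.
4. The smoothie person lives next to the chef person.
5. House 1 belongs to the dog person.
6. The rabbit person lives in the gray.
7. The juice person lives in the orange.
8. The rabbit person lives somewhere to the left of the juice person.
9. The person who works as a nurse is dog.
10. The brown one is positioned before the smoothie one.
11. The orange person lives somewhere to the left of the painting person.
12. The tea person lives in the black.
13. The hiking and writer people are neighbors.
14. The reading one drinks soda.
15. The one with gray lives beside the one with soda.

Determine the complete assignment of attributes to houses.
Solution:

House | Pet | Color | Hobby | Drink | Job
-----------------------------------------
  1   | dog | brown | hiking | coffee | nurse
  2   | rabbit | gray | gardening | smoothie | writer
  3   | parrot | white | reading | soda | chef
  4   | cat | orange | cooking | juice | pilot
  5   | hamster | black | painting | tea | plumber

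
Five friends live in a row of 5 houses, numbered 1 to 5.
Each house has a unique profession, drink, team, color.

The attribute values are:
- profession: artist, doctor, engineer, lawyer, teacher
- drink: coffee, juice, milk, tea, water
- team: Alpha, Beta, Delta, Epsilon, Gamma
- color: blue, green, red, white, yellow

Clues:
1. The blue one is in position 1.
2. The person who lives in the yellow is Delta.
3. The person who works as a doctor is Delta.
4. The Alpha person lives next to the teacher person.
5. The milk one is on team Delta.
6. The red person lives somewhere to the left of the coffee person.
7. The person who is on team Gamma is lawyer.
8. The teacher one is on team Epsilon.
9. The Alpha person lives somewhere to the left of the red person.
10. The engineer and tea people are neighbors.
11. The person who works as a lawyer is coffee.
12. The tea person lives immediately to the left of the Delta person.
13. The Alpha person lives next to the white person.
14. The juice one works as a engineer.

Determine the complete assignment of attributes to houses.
Solution:

House | Profession | Drink | Team | Color
-----------------------------------------
  1   | engineer | juice | Alpha | blue
  2   | teacher | tea | Epsilon | white
  3   | doctor | milk | Delta | yellow
  4   | artist | water | Beta | red
  5   | lawyer | coffee | Gamma | green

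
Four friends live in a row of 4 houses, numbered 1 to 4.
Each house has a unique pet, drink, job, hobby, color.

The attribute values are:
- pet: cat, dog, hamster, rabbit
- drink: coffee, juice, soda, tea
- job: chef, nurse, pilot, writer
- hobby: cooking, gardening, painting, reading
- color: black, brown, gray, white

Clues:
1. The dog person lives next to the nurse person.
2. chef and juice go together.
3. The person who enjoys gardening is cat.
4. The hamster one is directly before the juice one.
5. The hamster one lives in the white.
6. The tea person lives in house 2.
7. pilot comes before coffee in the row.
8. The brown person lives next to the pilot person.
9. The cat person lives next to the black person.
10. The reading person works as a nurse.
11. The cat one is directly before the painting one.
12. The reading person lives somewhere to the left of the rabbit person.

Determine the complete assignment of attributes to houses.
Solution:

House | Pet | Drink | Job | Hobby | Color
-----------------------------------------
  1   | cat | soda | writer | gardening | brown
  2   | dog | tea | pilot | painting | black
  3   | hamster | coffee | nurse | reading | white
  4   | rabbit | juice | chef | cooking | gray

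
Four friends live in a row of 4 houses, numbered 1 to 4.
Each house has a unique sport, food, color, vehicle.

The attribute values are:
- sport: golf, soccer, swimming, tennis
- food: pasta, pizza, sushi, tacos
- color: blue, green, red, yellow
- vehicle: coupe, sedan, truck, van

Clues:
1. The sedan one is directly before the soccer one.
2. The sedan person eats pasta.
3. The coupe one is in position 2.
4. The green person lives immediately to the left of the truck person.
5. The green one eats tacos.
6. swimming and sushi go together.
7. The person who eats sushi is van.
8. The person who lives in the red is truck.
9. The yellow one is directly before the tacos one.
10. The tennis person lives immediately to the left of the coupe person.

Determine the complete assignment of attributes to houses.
Solution:

House | Sport | Food | Color | Vehicle
--------------------------------------
  1   | tennis | pasta | yellow | sedan
  2   | soccer | tacos | green | coupe
  3   | golf | pizza | red | truck
  4   | swimming | sushi | blue | van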